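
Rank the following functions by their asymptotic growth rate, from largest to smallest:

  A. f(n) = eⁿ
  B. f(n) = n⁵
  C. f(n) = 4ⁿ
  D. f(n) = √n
C > A > B > D

Comparing growth rates:
C = 4ⁿ is O(4ⁿ)
A = eⁿ is O(eⁿ)
B = n⁵ is O(n⁵)
D = √n is O(√n)

Therefore, the order from fastest to slowest is: C > A > B > D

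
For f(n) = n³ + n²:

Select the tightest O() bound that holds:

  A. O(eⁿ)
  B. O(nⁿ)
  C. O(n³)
C

f(n) = n³ + n² is O(n³).
All listed options are valid Big-O bounds (upper bounds),
but O(n³) is the tightest (smallest valid bound).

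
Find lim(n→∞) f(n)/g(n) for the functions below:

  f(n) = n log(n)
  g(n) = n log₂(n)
log(2)

Since n log(n) and n log₂(n) have the same growth rate (O(n log n)),
the ratio converges to a constant: log(2).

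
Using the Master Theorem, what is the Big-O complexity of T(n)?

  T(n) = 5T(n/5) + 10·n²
Θ(n²)

Master Theorem: a = 5, b = 5, f(n) = 10·n².
Compute the critical exponent d = log₅(5) = 1.
Compare f(n) = Θ(n²) against n^d:
  k = 2 > d = 1, so f(n) = Ω(n^(d+ε)) — Case 3.
  Regularity: a·(n/b)^2/n^2 = a/b^2 = 5/25 < 1 ✓.
  The top-level work dominates: T(n) = Θ(f(n)) = Θ(n²).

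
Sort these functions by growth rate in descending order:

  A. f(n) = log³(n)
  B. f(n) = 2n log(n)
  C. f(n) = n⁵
C > B > A

Comparing growth rates:
C = n⁵ is O(n⁵)
B = 2n log(n) is O(n log n)
A = log³(n) is O(log³ n)

Therefore, the order from fastest to slowest is: C > B > A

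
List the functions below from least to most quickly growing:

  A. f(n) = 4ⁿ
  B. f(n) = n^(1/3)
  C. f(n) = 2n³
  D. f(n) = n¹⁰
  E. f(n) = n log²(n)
B < E < C < D < A

Comparing growth rates:
B = n^(1/3) is O(n^(1/3))
E = n log²(n) is O(n log² n)
C = 2n³ is O(n³)
D = n¹⁰ is O(n¹⁰)
A = 4ⁿ is O(4ⁿ)

Therefore, the order from slowest to fastest is: B < E < C < D < A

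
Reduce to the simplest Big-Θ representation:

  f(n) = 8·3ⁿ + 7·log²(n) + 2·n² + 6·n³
Θ(3ⁿ)

Order the terms by growth rate: 7·log²(n) ≺ 2·n² ≺ 6·n³ ≺ 8·3ⁿ.
The fastest-growing term 8·3ⁿ dominates as n → ∞; dropping its constant factor gives Θ(3ⁿ).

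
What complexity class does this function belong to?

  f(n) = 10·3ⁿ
O(3ⁿ)

The dominant term in 10·3ⁿ is 10·3ⁿ, which is Θ(3ⁿ).
Constants are absorbed, so the tightest bound is O(3ⁿ).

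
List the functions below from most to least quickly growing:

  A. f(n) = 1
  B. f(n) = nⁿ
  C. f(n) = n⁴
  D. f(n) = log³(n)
B > C > D > A

Comparing growth rates:
B = nⁿ is O(nⁿ)
C = n⁴ is O(n⁴)
D = log³(n) is O(log³ n)
A = 1 is O(1)

Therefore, the order from fastest to slowest is: B > C > D > A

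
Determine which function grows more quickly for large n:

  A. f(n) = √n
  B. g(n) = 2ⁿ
B

f(n) = √n is O(√n), while g(n) = 2ⁿ is O(2ⁿ).
Since O(2ⁿ) grows faster than O(√n), g(n) dominates.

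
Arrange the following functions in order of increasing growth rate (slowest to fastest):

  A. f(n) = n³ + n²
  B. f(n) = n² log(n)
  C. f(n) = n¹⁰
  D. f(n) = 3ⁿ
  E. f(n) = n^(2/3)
E < B < A < C < D

Comparing growth rates:
E = n^(2/3) is O(n^(2/3))
B = n² log(n) is O(n² log n)
A = n³ + n² is O(n³)
C = n¹⁰ is O(n¹⁰)
D = 3ⁿ is O(3ⁿ)

Therefore, the order from slowest to fastest is: E < B < A < C < D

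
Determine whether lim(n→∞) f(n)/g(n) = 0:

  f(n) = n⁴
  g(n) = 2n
False

f(n) = n⁴ is O(n⁴), and g(n) = 2n is O(n).
Since O(n⁴) grows faster than or equal to O(n), f(n) = o(g(n)) is false.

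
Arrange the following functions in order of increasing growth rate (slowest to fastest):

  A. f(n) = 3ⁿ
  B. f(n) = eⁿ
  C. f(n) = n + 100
C < B < A

Comparing growth rates:
C = n + 100 is O(n)
B = eⁿ is O(eⁿ)
A = 3ⁿ is O(3ⁿ)

Therefore, the order from slowest to fastest is: C < B < A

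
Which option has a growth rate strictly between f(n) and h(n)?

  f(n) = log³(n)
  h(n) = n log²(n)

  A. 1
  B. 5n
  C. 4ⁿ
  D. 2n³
B

We need g(n) with log³(n) = o(g(n)) and g(n) = o(n log²(n)), i.e. O(log³ n) ≺ g ≺ O(n log² n).
Check each option:
  A. 1 — O(1) does not grow strictly faster than f(n)
  B. 5n — O(n) is strictly between O(log³ n) and O(n log² n) ✓
  C. 4ⁿ — O(4ⁿ) does not grow strictly slower than h(n)
  D. 2n³ — O(n³) does not grow strictly slower than h(n)

Only option B (5n) lies strictly between.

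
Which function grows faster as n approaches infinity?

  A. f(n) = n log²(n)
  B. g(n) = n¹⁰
B

f(n) = n log²(n) is O(n log² n), while g(n) = n¹⁰ is O(n¹⁰).
Since O(n¹⁰) grows faster than O(n log² n), g(n) dominates.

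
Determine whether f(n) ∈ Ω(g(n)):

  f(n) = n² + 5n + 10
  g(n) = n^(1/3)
True

f(n) = n² + 5n + 10 is O(n²), and g(n) = n^(1/3) is O(n^(1/3)).
Since O(n²) grows at least as fast as O(n^(1/3)), f(n) = Ω(g(n)) is true.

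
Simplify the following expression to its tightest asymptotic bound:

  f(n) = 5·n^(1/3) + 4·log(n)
Θ(n^(1/3))

Order the terms by growth rate: 4·log(n) ≺ 5·n^(1/3).
The fastest-growing term 5·n^(1/3) dominates as n → ∞; dropping its constant factor gives Θ(n^(1/3)).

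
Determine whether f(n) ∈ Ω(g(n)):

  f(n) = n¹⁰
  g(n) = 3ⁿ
False

f(n) = n¹⁰ is O(n¹⁰), and g(n) = 3ⁿ is O(3ⁿ).
Since O(n¹⁰) grows slower than O(3ⁿ), f(n) = Ω(g(n)) is false.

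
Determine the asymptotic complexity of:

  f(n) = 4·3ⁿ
O(3ⁿ)

The dominant term in 4·3ⁿ is 4·3ⁿ, which is Θ(3ⁿ).
Constants are absorbed, so the tightest bound is O(3ⁿ).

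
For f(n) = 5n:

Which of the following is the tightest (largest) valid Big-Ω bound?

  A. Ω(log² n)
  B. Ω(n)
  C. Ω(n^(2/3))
B

f(n) = 5n is Ω(n).
All listed options are valid Big-Ω bounds (lower bounds),
but Ω(n) is the tightest (largest valid bound).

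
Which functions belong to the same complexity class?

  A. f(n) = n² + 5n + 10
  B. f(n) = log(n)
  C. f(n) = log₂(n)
B and C

Examining each function:
  A. n² + 5n + 10 is O(n²)
  B. log(n) is O(log n)
  C. log₂(n) is O(log n)

Functions B and C both have the same complexity class.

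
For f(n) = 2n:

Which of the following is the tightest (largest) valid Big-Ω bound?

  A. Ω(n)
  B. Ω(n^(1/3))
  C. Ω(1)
A

f(n) = 2n is Ω(n).
All listed options are valid Big-Ω bounds (lower bounds),
but Ω(n) is the tightest (largest valid bound).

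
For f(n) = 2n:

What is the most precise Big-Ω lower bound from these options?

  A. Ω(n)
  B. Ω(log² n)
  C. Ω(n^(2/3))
A

f(n) = 2n is Ω(n).
All listed options are valid Big-Ω bounds (lower bounds),
but Ω(n) is the tightest (largest valid bound).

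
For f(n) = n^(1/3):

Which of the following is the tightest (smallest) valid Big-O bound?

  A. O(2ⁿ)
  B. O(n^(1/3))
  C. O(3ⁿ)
B

f(n) = n^(1/3) is O(n^(1/3)).
All listed options are valid Big-O bounds (upper bounds),
but O(n^(1/3)) is the tightest (smallest valid bound).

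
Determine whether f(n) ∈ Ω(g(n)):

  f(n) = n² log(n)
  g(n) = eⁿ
False

f(n) = n² log(n) is O(n² log n), and g(n) = eⁿ is O(eⁿ).
Since O(n² log n) grows slower than O(eⁿ), f(n) = Ω(g(n)) is false.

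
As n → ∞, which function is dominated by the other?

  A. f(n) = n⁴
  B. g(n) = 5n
B

f(n) = n⁴ is O(n⁴), while g(n) = 5n is O(n).
Since O(n) grows slower than O(n⁴), g(n) is dominated.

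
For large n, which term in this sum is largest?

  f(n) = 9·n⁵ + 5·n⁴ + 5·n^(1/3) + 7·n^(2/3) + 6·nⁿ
6·nⁿ

Looking at each term:
  - 9·n⁵ is O(n⁵)
  - 5·n⁴ is O(n⁴)
  - 5·n^(1/3) is O(n^(1/3))
  - 7·n^(2/3) is O(n^(2/3))
  - 6·nⁿ is O(nⁿ)

The term 6·nⁿ (O(nⁿ)) grows fastest and dominates all others.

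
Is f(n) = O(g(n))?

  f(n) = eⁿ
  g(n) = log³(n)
False

f(n) = eⁿ is O(eⁿ), and g(n) = log³(n) is O(log³ n).
Since O(eⁿ) grows faster than O(log³ n), f(n) = O(g(n)) is false.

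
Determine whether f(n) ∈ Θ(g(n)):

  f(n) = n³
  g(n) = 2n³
True

f(n) = n³ and g(n) = 2n³ are both O(n³).
Since they have the same asymptotic growth rate, f(n) = Θ(g(n)) is true.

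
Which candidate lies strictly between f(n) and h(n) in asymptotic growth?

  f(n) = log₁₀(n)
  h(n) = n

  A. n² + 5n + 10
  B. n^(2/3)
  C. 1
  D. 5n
B

We need g(n) with log₁₀(n) = o(g(n)) and g(n) = o(n), i.e. O(log n) ≺ g ≺ O(n).
Check each option:
  A. n² + 5n + 10 — O(n²) does not grow strictly slower than h(n)
  B. n^(2/3) — O(n^(2/3)) is strictly between O(log n) and O(n) ✓
  C. 1 — O(1) does not grow strictly faster than f(n)
  D. 5n — O(n) does not grow strictly slower than h(n)

Only option B (n^(2/3)) lies strictly between.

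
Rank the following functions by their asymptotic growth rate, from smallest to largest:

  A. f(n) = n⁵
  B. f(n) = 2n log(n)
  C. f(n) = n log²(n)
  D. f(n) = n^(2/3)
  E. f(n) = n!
D < B < C < A < E

Comparing growth rates:
D = n^(2/3) is O(n^(2/3))
B = 2n log(n) is O(n log n)
C = n log²(n) is O(n log² n)
A = n⁵ is O(n⁵)
E = n! is O(n!)

Therefore, the order from slowest to fastest is: D < B < C < A < E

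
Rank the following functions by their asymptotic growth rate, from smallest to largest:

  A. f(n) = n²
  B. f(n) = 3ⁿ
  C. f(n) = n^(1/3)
C < A < B

Comparing growth rates:
C = n^(1/3) is O(n^(1/3))
A = n² is O(n²)
B = 3ⁿ is O(3ⁿ)

Therefore, the order from slowest to fastest is: C < A < B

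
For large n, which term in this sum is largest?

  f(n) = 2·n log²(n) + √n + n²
n²

Looking at each term:
  - 2·n log²(n) is O(n log² n)
  - √n is O(√n)
  - n² is O(n²)

The term n² (O(n²)) grows fastest and dominates all others.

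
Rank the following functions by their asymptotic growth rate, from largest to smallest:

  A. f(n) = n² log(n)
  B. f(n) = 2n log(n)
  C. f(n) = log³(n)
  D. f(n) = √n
A > B > D > C

Comparing growth rates:
A = n² log(n) is O(n² log n)
B = 2n log(n) is O(n log n)
D = √n is O(√n)
C = log³(n) is O(log³ n)

Therefore, the order from fastest to slowest is: A > B > D > C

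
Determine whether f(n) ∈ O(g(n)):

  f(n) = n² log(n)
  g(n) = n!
True

f(n) = n² log(n) is O(n² log n), and g(n) = n! is O(n!).
Since O(n² log n) ⊆ O(n!) (f grows no faster than g), f(n) = O(g(n)) is true.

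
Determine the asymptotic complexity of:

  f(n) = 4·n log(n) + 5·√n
O(n log n)

The dominant term in 4·n log(n) + 5·√n is 4·n log(n), which is Θ(n log n).
Lower-order terms (5·√n) are asymptotically negligible.
Constants are absorbed, so the tightest bound is O(n log n).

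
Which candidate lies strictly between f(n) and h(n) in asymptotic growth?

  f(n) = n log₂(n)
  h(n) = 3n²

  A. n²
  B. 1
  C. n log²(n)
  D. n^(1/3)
C

We need g(n) with n log₂(n) = o(g(n)) and g(n) = o(3n²), i.e. O(n log n) ≺ g ≺ O(n²).
Check each option:
  A. n² — O(n²) does not grow strictly slower than h(n)
  B. 1 — O(1) does not grow strictly faster than f(n)
  C. n log²(n) — O(n log² n) is strictly between O(n log n) and O(n²) ✓
  D. n^(1/3) — O(n^(1/3)) does not grow strictly faster than f(n)

Only option C (n log²(n)) lies strictly between.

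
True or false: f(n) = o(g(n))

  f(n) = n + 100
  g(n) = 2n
False

f(n) = n + 100 is O(n), and g(n) = 2n is O(n).
Since they have the same growth rate, f(n) = o(g(n)) is false.
(f = o(g) requires f to grow strictly slower, not equal.)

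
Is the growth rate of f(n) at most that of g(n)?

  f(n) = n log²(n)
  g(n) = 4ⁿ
True

f(n) = n log²(n) is O(n log² n), and g(n) = 4ⁿ is O(4ⁿ).
Since O(n log² n) ⊆ O(4ⁿ) (f grows no faster than g), f(n) = O(g(n)) is true.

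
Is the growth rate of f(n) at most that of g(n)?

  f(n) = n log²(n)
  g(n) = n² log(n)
True

f(n) = n log²(n) is O(n log² n), and g(n) = n² log(n) is O(n² log n).
Since O(n log² n) ⊆ O(n² log n) (f grows no faster than g), f(n) = O(g(n)) is true.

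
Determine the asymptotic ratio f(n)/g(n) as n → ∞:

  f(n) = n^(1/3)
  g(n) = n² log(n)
0

Since n^(1/3) (O(n^(1/3))) grows slower than n² log(n) (O(n² log n)),
the ratio f(n)/g(n) → 0 as n → ∞.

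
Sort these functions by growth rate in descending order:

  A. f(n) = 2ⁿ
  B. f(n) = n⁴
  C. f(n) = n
A > B > C

Comparing growth rates:
A = 2ⁿ is O(2ⁿ)
B = n⁴ is O(n⁴)
C = n is O(n)

Therefore, the order from fastest to slowest is: A > B > C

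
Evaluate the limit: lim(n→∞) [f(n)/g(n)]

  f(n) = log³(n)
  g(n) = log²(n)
∞

Since log³(n) (O(log³ n)) grows faster than log²(n) (O(log² n)),
the ratio f(n)/g(n) → ∞ as n → ∞.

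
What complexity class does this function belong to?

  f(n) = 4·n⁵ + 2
O(n⁵)

The dominant term in 4·n⁵ + 2 is 4·n⁵, which is Θ(n⁵).
Lower-order terms (2) are asymptotically negligible.
Constants are absorbed, so the tightest bound is O(n⁵).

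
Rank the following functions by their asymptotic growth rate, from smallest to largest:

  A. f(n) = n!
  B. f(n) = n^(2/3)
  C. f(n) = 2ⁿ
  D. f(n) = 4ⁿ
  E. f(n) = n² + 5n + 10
B < E < C < D < A

Comparing growth rates:
B = n^(2/3) is O(n^(2/3))
E = n² + 5n + 10 is O(n²)
C = 2ⁿ is O(2ⁿ)
D = 4ⁿ is O(4ⁿ)
A = n! is O(n!)

Therefore, the order from slowest to fastest is: B < E < C < D < A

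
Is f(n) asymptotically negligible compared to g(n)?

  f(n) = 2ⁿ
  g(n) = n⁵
False

f(n) = 2ⁿ is O(2ⁿ), and g(n) = n⁵ is O(n⁵).
Since O(2ⁿ) grows faster than or equal to O(n⁵), f(n) = o(g(n)) is false.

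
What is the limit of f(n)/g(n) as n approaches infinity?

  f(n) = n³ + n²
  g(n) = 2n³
1/2

Since n³ + n² and 2n³ have the same growth rate (O(n³)),
the ratio converges to a constant: 1/2.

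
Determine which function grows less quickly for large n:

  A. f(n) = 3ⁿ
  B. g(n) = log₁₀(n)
B

f(n) = 3ⁿ is O(3ⁿ), while g(n) = log₁₀(n) is O(log n).
Since O(log n) grows slower than O(3ⁿ), g(n) is dominated.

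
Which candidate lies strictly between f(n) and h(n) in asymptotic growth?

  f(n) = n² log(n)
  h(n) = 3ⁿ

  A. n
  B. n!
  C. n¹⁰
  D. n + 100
C

We need g(n) with n² log(n) = o(g(n)) and g(n) = o(3ⁿ), i.e. O(n² log n) ≺ g ≺ O(3ⁿ).
Check each option:
  A. n — O(n) does not grow strictly faster than f(n)
  B. n! — O(n!) does not grow strictly slower than h(n)
  C. n¹⁰ — O(n¹⁰) is strictly between O(n² log n) and O(3ⁿ) ✓
  D. n + 100 — O(n) does not grow strictly faster than f(n)

Only option C (n¹⁰) lies strictly between.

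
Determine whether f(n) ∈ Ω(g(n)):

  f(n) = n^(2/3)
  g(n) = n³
False

f(n) = n^(2/3) is O(n^(2/3)), and g(n) = n³ is O(n³).
Since O(n^(2/3)) grows slower than O(n³), f(n) = Ω(g(n)) is false.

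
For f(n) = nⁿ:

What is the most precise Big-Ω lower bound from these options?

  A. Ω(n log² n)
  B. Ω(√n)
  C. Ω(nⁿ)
C

f(n) = nⁿ is Ω(nⁿ).
All listed options are valid Big-Ω bounds (lower bounds),
but Ω(nⁿ) is the tightest (largest valid bound).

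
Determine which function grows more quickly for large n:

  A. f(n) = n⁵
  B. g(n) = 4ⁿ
B

f(n) = n⁵ is O(n⁵), while g(n) = 4ⁿ is O(4ⁿ).
Since O(4ⁿ) grows faster than O(n⁵), g(n) dominates.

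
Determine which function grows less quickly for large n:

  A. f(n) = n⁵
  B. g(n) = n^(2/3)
B

f(n) = n⁵ is O(n⁵), while g(n) = n^(2/3) is O(n^(2/3)).
Since O(n^(2/3)) grows slower than O(n⁵), g(n) is dominated.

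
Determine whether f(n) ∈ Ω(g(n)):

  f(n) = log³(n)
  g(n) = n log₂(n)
False

f(n) = log³(n) is O(log³ n), and g(n) = n log₂(n) is O(n log n).
Since O(log³ n) grows slower than O(n log n), f(n) = Ω(g(n)) is false.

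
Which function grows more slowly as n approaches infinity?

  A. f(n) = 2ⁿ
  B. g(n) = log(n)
B

f(n) = 2ⁿ is O(2ⁿ), while g(n) = log(n) is O(log n).
Since O(log n) grows slower than O(2ⁿ), g(n) is dominated.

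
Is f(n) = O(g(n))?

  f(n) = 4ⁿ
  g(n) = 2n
False

f(n) = 4ⁿ is O(4ⁿ), and g(n) = 2n is O(n).
Since O(4ⁿ) grows faster than O(n), f(n) = O(g(n)) is false.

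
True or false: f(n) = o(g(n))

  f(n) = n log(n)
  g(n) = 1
False

f(n) = n log(n) is O(n log n), and g(n) = 1 is O(1).
Since O(n log n) grows faster than or equal to O(1), f(n) = o(g(n)) is false.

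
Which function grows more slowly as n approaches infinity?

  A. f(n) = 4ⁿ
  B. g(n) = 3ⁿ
B

f(n) = 4ⁿ is O(4ⁿ), while g(n) = 3ⁿ is O(3ⁿ).
Since O(3ⁿ) grows slower than O(4ⁿ), g(n) is dominated.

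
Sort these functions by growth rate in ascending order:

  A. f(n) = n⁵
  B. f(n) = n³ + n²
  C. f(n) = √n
C < B < A

Comparing growth rates:
C = √n is O(√n)
B = n³ + n² is O(n³)
A = n⁵ is O(n⁵)

Therefore, the order from slowest to fastest is: C < B < A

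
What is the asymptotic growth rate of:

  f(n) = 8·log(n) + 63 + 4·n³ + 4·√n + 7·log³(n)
Θ(n³)

Order the terms by growth rate: 63 ≺ 8·log(n) ≺ 7·log³(n) ≺ 4·√n ≺ 4·n³.
The fastest-growing term 4·n³ dominates as n → ∞; dropping its constant factor gives Θ(n³).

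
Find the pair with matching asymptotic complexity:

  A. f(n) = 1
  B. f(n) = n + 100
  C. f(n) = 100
A and C

Examining each function:
  A. 1 is O(1)
  B. n + 100 is O(n)
  C. 100 is O(1)

Functions A and C both have the same complexity class.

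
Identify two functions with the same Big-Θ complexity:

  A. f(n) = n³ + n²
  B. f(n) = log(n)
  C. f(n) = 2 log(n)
B and C

Examining each function:
  A. n³ + n² is O(n³)
  B. log(n) is O(log n)
  C. 2 log(n) is O(log n)

Functions B and C both have the same complexity class.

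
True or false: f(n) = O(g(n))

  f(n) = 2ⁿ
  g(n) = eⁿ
True

f(n) = 2ⁿ is O(2ⁿ), and g(n) = eⁿ is O(eⁿ).
Since O(2ⁿ) ⊆ O(eⁿ) (f grows no faster than g), f(n) = O(g(n)) is true.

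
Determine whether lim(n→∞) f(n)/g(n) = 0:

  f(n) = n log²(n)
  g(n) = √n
False

f(n) = n log²(n) is O(n log² n), and g(n) = √n is O(√n).
Since O(n log² n) grows faster than or equal to O(√n), f(n) = o(g(n)) is false.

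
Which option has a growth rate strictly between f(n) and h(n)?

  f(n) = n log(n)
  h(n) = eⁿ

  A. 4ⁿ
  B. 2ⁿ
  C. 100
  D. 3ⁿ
B

We need g(n) with n log(n) = o(g(n)) and g(n) = o(eⁿ), i.e. O(n log n) ≺ g ≺ O(eⁿ).
Check each option:
  A. 4ⁿ — O(4ⁿ) does not grow strictly slower than h(n)
  B. 2ⁿ — O(2ⁿ) is strictly between O(n log n) and O(eⁿ) ✓
  C. 100 — O(1) does not grow strictly faster than f(n)
  D. 3ⁿ — O(3ⁿ) does not grow strictly slower than h(n)

Only option B (2ⁿ) lies strictly between.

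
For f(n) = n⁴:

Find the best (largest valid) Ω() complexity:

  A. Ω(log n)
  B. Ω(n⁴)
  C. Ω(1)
B

f(n) = n⁴ is Ω(n⁴).
All listed options are valid Big-Ω bounds (lower bounds),
but Ω(n⁴) is the tightest (largest valid bound).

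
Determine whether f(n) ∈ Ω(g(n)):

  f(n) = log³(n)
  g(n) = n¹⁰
False

f(n) = log³(n) is O(log³ n), and g(n) = n¹⁰ is O(n¹⁰).
Since O(log³ n) grows slower than O(n¹⁰), f(n) = Ω(g(n)) is false.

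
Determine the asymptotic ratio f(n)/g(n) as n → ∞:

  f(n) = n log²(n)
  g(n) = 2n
∞

Since n log²(n) (O(n log² n)) grows faster than 2n (O(n)),
the ratio f(n)/g(n) → ∞ as n → ∞.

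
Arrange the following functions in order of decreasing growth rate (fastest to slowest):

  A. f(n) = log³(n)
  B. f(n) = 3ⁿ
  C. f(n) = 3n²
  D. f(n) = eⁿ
B > D > C > A

Comparing growth rates:
B = 3ⁿ is O(3ⁿ)
D = eⁿ is O(eⁿ)
C = 3n² is O(n²)
A = log³(n) is O(log³ n)

Therefore, the order from fastest to slowest is: B > D > C > A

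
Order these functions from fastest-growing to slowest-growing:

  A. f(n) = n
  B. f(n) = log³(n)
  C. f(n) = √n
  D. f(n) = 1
A > C > B > D

Comparing growth rates:
A = n is O(n)
C = √n is O(√n)
B = log³(n) is O(log³ n)
D = 1 is O(1)

Therefore, the order from fastest to slowest is: A > C > B > D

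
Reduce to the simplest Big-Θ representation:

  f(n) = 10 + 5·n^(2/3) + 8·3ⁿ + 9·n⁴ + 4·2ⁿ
Θ(3ⁿ)

Order the terms by growth rate: 10 ≺ 5·n^(2/3) ≺ 9·n⁴ ≺ 4·2ⁿ ≺ 8·3ⁿ.
The fastest-growing term 8·3ⁿ dominates as n → ∞; dropping its constant factor gives Θ(3ⁿ).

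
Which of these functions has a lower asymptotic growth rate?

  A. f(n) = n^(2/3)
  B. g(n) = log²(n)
B

f(n) = n^(2/3) is O(n^(2/3)), while g(n) = log²(n) is O(log² n).
Since O(log² n) grows slower than O(n^(2/3)), g(n) is dominated.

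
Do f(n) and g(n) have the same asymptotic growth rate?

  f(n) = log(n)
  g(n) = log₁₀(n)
True

f(n) = log(n) and g(n) = log₁₀(n) are both O(log n).
Since they have the same asymptotic growth rate, f(n) = Θ(g(n)) is true.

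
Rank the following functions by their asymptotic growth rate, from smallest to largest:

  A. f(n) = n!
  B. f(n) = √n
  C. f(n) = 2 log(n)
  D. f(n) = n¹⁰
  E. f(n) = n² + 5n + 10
C < B < E < D < A

Comparing growth rates:
C = 2 log(n) is O(log n)
B = √n is O(√n)
E = n² + 5n + 10 is O(n²)
D = n¹⁰ is O(n¹⁰)
A = n! is O(n!)

Therefore, the order from slowest to fastest is: C < B < E < D < A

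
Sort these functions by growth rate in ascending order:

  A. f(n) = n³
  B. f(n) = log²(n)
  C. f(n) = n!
B < A < C

Comparing growth rates:
B = log²(n) is O(log² n)
A = n³ is O(n³)
C = n! is O(n!)

Therefore, the order from slowest to fastest is: B < A < C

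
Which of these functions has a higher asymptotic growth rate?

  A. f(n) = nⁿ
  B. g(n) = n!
A

f(n) = nⁿ is O(nⁿ), while g(n) = n! is O(n!).
Since O(nⁿ) grows faster than O(n!), f(n) dominates.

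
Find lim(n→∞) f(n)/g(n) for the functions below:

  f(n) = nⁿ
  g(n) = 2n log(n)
∞

Since nⁿ (O(nⁿ)) grows faster than 2n log(n) (O(n log n)),
the ratio f(n)/g(n) → ∞ as n → ∞.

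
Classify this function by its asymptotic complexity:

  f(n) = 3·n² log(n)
O(n² log n)

The dominant term in 3·n² log(n) is 3·n² log(n), which is Θ(n² log n).
Constants are absorbed, so the tightest bound is O(n² log n).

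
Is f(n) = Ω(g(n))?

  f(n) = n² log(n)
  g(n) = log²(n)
True

f(n) = n² log(n) is O(n² log n), and g(n) = log²(n) is O(log² n).
Since O(n² log n) grows at least as fast as O(log² n), f(n) = Ω(g(n)) is true.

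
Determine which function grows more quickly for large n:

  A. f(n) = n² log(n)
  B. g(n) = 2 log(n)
A

f(n) = n² log(n) is O(n² log n), while g(n) = 2 log(n) is O(log n).
Since O(n² log n) grows faster than O(log n), f(n) dominates.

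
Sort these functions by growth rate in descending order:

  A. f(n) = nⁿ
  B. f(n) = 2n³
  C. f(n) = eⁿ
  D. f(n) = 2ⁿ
A > C > D > B

Comparing growth rates:
A = nⁿ is O(nⁿ)
C = eⁿ is O(eⁿ)
D = 2ⁿ is O(2ⁿ)
B = 2n³ is O(n³)

Therefore, the order from fastest to slowest is: A > C > D > B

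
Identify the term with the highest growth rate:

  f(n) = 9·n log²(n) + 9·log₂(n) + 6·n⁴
6·n⁴

Looking at each term:
  - 9·n log²(n) is O(n log² n)
  - 9·log₂(n) is O(log n)
  - 6·n⁴ is O(n⁴)

The term 6·n⁴ (O(n⁴)) grows fastest and dominates all others.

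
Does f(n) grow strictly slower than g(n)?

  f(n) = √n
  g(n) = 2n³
True

f(n) = √n is O(√n), and g(n) = 2n³ is O(n³).
Since O(√n) grows strictly slower than O(n³), f(n) = o(g(n)) is true.
This means lim(n→∞) f(n)/g(n) = 0.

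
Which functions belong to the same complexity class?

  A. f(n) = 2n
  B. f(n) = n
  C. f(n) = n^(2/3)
A and B

Examining each function:
  A. 2n is O(n)
  B. n is O(n)
  C. n^(2/3) is O(n^(2/3))

Functions A and B both have the same complexity class.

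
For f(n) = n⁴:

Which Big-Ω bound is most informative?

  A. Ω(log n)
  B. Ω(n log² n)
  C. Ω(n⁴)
C

f(n) = n⁴ is Ω(n⁴).
All listed options are valid Big-Ω bounds (lower bounds),
but Ω(n⁴) is the tightest (largest valid bound).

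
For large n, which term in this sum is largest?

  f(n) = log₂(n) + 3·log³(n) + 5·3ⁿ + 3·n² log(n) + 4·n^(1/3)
5·3ⁿ

Looking at each term:
  - log₂(n) is O(log n)
  - 3·log³(n) is O(log³ n)
  - 5·3ⁿ is O(3ⁿ)
  - 3·n² log(n) is O(n² log n)
  - 4·n^(1/3) is O(n^(1/3))

The term 5·3ⁿ (O(3ⁿ)) grows fastest and dominates all others.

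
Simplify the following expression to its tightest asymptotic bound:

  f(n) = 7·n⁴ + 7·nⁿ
Θ(nⁿ)

Order the terms by growth rate: 7·n⁴ ≺ 7·nⁿ.
The fastest-growing term 7·nⁿ dominates as n → ∞; dropping its constant factor gives Θ(nⁿ).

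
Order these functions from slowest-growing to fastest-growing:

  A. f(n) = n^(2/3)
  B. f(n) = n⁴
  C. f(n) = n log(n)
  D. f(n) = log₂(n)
D < A < C < B

Comparing growth rates:
D = log₂(n) is O(log n)
A = n^(2/3) is O(n^(2/3))
C = n log(n) is O(n log n)
B = n⁴ is O(n⁴)

Therefore, the order from slowest to fastest is: D < A < C < B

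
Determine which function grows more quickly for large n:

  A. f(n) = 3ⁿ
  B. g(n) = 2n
A

f(n) = 3ⁿ is O(3ⁿ), while g(n) = 2n is O(n).
Since O(3ⁿ) grows faster than O(n), f(n) dominates.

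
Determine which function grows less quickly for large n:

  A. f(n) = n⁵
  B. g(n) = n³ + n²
B

f(n) = n⁵ is O(n⁵), while g(n) = n³ + n² is O(n³).
Since O(n³) grows slower than O(n⁵), g(n) is dominated.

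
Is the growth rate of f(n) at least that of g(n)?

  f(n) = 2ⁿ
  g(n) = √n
True

f(n) = 2ⁿ is O(2ⁿ), and g(n) = √n is O(√n).
Since O(2ⁿ) grows at least as fast as O(√n), f(n) = Ω(g(n)) is true.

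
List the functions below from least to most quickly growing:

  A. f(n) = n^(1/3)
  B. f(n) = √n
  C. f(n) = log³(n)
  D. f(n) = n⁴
C < A < B < D

Comparing growth rates:
C = log³(n) is O(log³ n)
A = n^(1/3) is O(n^(1/3))
B = √n is O(√n)
D = n⁴ is O(n⁴)

Therefore, the order from slowest to fastest is: C < A < B < D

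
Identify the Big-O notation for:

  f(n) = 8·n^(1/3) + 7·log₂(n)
O(n^(1/3))

The dominant term in 8·n^(1/3) + 7·log₂(n) is 8·n^(1/3), which is Θ(n^(1/3)).
Lower-order terms (7·log₂(n)) are asymptotically negligible.
Constants are absorbed, so the tightest bound is O(n^(1/3)).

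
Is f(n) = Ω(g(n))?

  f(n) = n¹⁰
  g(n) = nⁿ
False

f(n) = n¹⁰ is O(n¹⁰), and g(n) = nⁿ is O(nⁿ).
Since O(n¹⁰) grows slower than O(nⁿ), f(n) = Ω(g(n)) is false.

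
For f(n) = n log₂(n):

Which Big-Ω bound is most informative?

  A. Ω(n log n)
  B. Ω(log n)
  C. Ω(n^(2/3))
A

f(n) = n log₂(n) is Ω(n log n).
All listed options are valid Big-Ω bounds (lower bounds),
but Ω(n log n) is the tightest (largest valid bound).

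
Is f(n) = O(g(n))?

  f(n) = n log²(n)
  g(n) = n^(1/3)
False

f(n) = n log²(n) is O(n log² n), and g(n) = n^(1/3) is O(n^(1/3)).
Since O(n log² n) grows faster than O(n^(1/3)), f(n) = O(g(n)) is false.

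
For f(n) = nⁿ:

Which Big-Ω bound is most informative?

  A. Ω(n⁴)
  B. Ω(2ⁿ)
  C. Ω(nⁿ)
C

f(n) = nⁿ is Ω(nⁿ).
All listed options are valid Big-Ω bounds (lower bounds),
but Ω(nⁿ) is the tightest (largest valid bound).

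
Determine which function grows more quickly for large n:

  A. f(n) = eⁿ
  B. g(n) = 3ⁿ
B

f(n) = eⁿ is O(eⁿ), while g(n) = 3ⁿ is O(3ⁿ).
Since O(3ⁿ) grows faster than O(eⁿ), g(n) dominates.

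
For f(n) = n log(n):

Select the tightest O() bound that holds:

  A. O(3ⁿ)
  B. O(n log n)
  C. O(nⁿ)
B

f(n) = n log(n) is O(n log n).
All listed options are valid Big-O bounds (upper bounds),
but O(n log n) is the tightest (smallest valid bound).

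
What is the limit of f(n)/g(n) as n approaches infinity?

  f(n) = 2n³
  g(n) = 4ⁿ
0

Since 2n³ (O(n³)) grows slower than 4ⁿ (O(4ⁿ)),
the ratio f(n)/g(n) → 0 as n → ∞.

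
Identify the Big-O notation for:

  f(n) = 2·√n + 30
O(√n)

The dominant term in 2·√n + 30 is 2·√n, which is Θ(√n).
Lower-order terms (30) are asymptotically negligible.
Constants are absorbed, so the tightest bound is O(√n).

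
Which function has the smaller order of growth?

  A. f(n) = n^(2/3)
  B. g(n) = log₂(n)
B

f(n) = n^(2/3) is O(n^(2/3)), while g(n) = log₂(n) is O(log n).
Since O(log n) grows slower than O(n^(2/3)), g(n) is dominated.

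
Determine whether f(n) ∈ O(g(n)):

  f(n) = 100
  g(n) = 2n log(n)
True

f(n) = 100 is O(1), and g(n) = 2n log(n) is O(n log n).
Since O(1) ⊆ O(n log n) (f grows no faster than g), f(n) = O(g(n)) is true.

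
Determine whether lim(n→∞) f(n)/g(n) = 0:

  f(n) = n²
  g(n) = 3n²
False

f(n) = n² is O(n²), and g(n) = 3n² is O(n²).
Since they have the same growth rate, f(n) = o(g(n)) is false.
(f = o(g) requires f to grow strictly slower, not equal.)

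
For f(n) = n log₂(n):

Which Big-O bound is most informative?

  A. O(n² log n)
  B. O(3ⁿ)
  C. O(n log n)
C

f(n) = n log₂(n) is O(n log n).
All listed options are valid Big-O bounds (upper bounds),
but O(n log n) is the tightest (smallest valid bound).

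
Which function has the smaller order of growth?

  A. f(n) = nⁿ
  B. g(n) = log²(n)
B

f(n) = nⁿ is O(nⁿ), while g(n) = log²(n) is O(log² n).
Since O(log² n) grows slower than O(nⁿ), g(n) is dominated.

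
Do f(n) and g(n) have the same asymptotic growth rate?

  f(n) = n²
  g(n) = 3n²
True

f(n) = n² and g(n) = 3n² are both O(n²).
Since they have the same asymptotic growth rate, f(n) = Θ(g(n)) is true.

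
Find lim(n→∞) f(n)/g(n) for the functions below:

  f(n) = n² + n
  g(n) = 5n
∞

Since n² + n (O(n²)) grows faster than 5n (O(n)),
the ratio f(n)/g(n) → ∞ as n → ∞.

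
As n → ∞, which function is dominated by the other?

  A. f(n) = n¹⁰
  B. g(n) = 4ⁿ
A

f(n) = n¹⁰ is O(n¹⁰), while g(n) = 4ⁿ is O(4ⁿ).
Since O(n¹⁰) grows slower than O(4ⁿ), f(n) is dominated.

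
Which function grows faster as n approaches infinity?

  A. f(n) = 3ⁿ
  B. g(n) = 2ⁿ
A

f(n) = 3ⁿ is O(3ⁿ), while g(n) = 2ⁿ is O(2ⁿ).
Since O(3ⁿ) grows faster than O(2ⁿ), f(n) dominates.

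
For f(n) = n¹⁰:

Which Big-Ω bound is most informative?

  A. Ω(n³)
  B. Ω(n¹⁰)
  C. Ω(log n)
B

f(n) = n¹⁰ is Ω(n¹⁰).
All listed options are valid Big-Ω bounds (lower bounds),
but Ω(n¹⁰) is the tightest (largest valid bound).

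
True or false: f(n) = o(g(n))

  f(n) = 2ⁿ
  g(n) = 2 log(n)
False

f(n) = 2ⁿ is O(2ⁿ), and g(n) = 2 log(n) is O(log n).
Since O(2ⁿ) grows faster than or equal to O(log n), f(n) = o(g(n)) is false.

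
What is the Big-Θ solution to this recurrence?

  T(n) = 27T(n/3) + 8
Θ(n³)

Master Theorem: a = 27, b = 3, f(n) = 8.
Compute the critical exponent d = log₃(27) = 3.
Compare f(n) = Θ(1) against n^d:
  k = 0 < d = 3, so f(n) = O(n^(d-ε)) — Case 1.
  The recursion cost dominates: T(n) = Θ(n^d) = Θ(n³).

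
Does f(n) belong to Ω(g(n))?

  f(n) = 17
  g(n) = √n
False

f(n) = 17 is O(1), and g(n) = √n is O(√n).
Since O(1) grows slower than O(√n), f(n) = Ω(g(n)) is false.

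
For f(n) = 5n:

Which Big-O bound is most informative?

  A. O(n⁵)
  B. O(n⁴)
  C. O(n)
C

f(n) = 5n is O(n).
All listed options are valid Big-O bounds (upper bounds),
but O(n) is the tightest (smallest valid bound).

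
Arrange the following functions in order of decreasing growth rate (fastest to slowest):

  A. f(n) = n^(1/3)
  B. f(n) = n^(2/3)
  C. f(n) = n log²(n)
C > B > A

Comparing growth rates:
C = n log²(n) is O(n log² n)
B = n^(2/3) is O(n^(2/3))
A = n^(1/3) is O(n^(1/3))

Therefore, the order from fastest to slowest is: C > B > A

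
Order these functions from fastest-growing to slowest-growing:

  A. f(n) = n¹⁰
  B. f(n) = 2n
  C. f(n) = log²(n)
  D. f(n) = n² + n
A > D > B > C

Comparing growth rates:
A = n¹⁰ is O(n¹⁰)
D = n² + n is O(n²)
B = 2n is O(n)
C = log²(n) is O(log² n)

Therefore, the order from fastest to slowest is: A > D > B > C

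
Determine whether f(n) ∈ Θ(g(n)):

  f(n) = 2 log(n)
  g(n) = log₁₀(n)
True

f(n) = 2 log(n) and g(n) = log₁₀(n) are both O(log n).
Since they have the same asymptotic growth rate, f(n) = Θ(g(n)) is true.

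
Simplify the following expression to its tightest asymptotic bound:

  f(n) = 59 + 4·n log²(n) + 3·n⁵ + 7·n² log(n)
Θ(n⁵)

Order the terms by growth rate: 59 ≺ 4·n log²(n) ≺ 7·n² log(n) ≺ 3·n⁵.
The fastest-growing term 3·n⁵ dominates as n → ∞; dropping its constant factor gives Θ(n⁵).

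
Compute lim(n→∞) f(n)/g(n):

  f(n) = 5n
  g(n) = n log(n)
0

Since 5n (O(n)) grows slower than n log(n) (O(n log n)),
the ratio f(n)/g(n) → 0 as n → ∞.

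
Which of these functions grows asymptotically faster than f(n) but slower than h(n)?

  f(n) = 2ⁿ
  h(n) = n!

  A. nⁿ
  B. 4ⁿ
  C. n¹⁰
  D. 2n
B

We need g(n) with 2ⁿ = o(g(n)) and g(n) = o(n!), i.e. O(2ⁿ) ≺ g ≺ O(n!).
Check each option:
  A. nⁿ — O(nⁿ) does not grow strictly slower than h(n)
  B. 4ⁿ — O(4ⁿ) is strictly between O(2ⁿ) and O(n!) ✓
  C. n¹⁰ — O(n¹⁰) does not grow strictly faster than f(n)
  D. 2n — O(n) does not grow strictly faster than f(n)

Only option B (4ⁿ) lies strictly between.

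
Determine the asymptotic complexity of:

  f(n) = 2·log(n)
O(log n)

The dominant term in 2·log(n) is 2·log(n), which is Θ(log n).
Constants are absorbed, so the tightest bound is O(log n).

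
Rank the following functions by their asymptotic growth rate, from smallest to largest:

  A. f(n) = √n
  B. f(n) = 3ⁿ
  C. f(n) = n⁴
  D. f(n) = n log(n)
A < D < C < B

Comparing growth rates:
A = √n is O(√n)
D = n log(n) is O(n log n)
C = n⁴ is O(n⁴)
B = 3ⁿ is O(3ⁿ)

Therefore, the order from slowest to fastest is: A < D < C < B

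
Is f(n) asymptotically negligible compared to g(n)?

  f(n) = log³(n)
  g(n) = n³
True

f(n) = log³(n) is O(log³ n), and g(n) = n³ is O(n³).
Since O(log³ n) grows strictly slower than O(n³), f(n) = o(g(n)) is true.
This means lim(n→∞) f(n)/g(n) = 0.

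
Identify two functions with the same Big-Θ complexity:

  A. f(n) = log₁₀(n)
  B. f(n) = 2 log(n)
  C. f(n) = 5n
A and B

Examining each function:
  A. log₁₀(n) is O(log n)
  B. 2 log(n) is O(log n)
  C. 5n is O(n)

Functions A and B both have the same complexity class.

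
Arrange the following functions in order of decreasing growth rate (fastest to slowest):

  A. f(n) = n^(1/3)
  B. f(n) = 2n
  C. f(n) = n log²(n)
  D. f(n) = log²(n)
C > B > A > D

Comparing growth rates:
C = n log²(n) is O(n log² n)
B = 2n is O(n)
A = n^(1/3) is O(n^(1/3))
D = log²(n) is O(log² n)

Therefore, the order from fastest to slowest is: C > B > A > D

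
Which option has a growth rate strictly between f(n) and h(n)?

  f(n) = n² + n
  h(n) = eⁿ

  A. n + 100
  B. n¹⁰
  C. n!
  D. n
B

We need g(n) with n² + n = o(g(n)) and g(n) = o(eⁿ), i.e. O(n²) ≺ g ≺ O(eⁿ).
Check each option:
  A. n + 100 — O(n) does not grow strictly faster than f(n)
  B. n¹⁰ — O(n¹⁰) is strictly between O(n²) and O(eⁿ) ✓
  C. n! — O(n!) does not grow strictly slower than h(n)
  D. n — O(n) does not grow strictly faster than f(n)

Only option B (n¹⁰) lies strictly between.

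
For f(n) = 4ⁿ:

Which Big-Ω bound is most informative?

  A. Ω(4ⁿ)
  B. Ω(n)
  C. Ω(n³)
A

f(n) = 4ⁿ is Ω(4ⁿ).
All listed options are valid Big-Ω bounds (lower bounds),
but Ω(4ⁿ) is the tightest (largest valid bound).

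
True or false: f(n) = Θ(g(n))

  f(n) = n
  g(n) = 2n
True

f(n) = n and g(n) = 2n are both O(n).
Since they have the same asymptotic growth rate, f(n) = Θ(g(n)) is true.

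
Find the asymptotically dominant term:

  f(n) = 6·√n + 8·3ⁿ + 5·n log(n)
8·3ⁿ

Looking at each term:
  - 6·√n is O(√n)
  - 8·3ⁿ is O(3ⁿ)
  - 5·n log(n) is O(n log n)

The term 8·3ⁿ (O(3ⁿ)) grows fastest and dominates all others.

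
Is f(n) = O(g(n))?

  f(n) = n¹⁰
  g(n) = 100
False

f(n) = n¹⁰ is O(n¹⁰), and g(n) = 100 is O(1).
Since O(n¹⁰) grows faster than O(1), f(n) = O(g(n)) is false.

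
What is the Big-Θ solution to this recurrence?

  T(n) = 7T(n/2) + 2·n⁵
Θ(n⁵)

Master Theorem: a = 7, b = 2, f(n) = 2·n⁵.
Compute the critical exponent d = log₂(7) = 2.807.
Compare f(n) = Θ(n⁵) against n^d:
  k = 5 > d = 2.807, so f(n) = Ω(n^(d+ε)) — Case 3.
  Regularity: a·(n/b)^5/n^5 = a/b^5 = 7/32 < 1 ✓.
  The top-level work dominates: T(n) = Θ(f(n)) = Θ(n⁵).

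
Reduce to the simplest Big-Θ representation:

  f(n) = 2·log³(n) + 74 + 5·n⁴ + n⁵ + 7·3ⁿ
Θ(3ⁿ)

Order the terms by growth rate: 74 ≺ 2·log³(n) ≺ 5·n⁴ ≺ n⁵ ≺ 7·3ⁿ.
The fastest-growing term 7·3ⁿ dominates as n → ∞; dropping its constant factor gives Θ(3ⁿ).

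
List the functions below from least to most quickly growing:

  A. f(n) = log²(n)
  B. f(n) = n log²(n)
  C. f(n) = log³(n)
A < C < B

Comparing growth rates:
A = log²(n) is O(log² n)
C = log³(n) is O(log³ n)
B = n log²(n) is O(n log² n)

Therefore, the order from slowest to fastest is: A < C < B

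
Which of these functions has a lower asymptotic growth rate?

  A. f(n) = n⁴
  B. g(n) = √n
B

f(n) = n⁴ is O(n⁴), while g(n) = √n is O(√n).
Since O(√n) grows slower than O(n⁴), g(n) is dominated.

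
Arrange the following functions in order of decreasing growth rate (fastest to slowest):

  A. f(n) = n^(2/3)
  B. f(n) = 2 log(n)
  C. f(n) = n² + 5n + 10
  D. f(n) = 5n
C > D > A > B

Comparing growth rates:
C = n² + 5n + 10 is O(n²)
D = 5n is O(n)
A = n^(2/3) is O(n^(2/3))
B = 2 log(n) is O(log n)

Therefore, the order from fastest to slowest is: C > D > A > B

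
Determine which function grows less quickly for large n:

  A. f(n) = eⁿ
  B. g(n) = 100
B

f(n) = eⁿ is O(eⁿ), while g(n) = 100 is O(1).
Since O(1) grows slower than O(eⁿ), g(n) is dominated.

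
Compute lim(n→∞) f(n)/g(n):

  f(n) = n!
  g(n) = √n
∞

Since n! (O(n!)) grows faster than √n (O(√n)),
the ratio f(n)/g(n) → ∞ as n → ∞.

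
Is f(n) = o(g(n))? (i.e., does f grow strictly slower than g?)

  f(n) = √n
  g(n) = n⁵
True

f(n) = √n is O(√n), and g(n) = n⁵ is O(n⁵).
Since O(√n) grows strictly slower than O(n⁵), f(n) = o(g(n)) is true.
This means lim(n→∞) f(n)/g(n) = 0.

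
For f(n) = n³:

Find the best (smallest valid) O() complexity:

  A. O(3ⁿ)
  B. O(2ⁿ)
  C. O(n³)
C

f(n) = n³ is O(n³).
All listed options are valid Big-O bounds (upper bounds),
but O(n³) is the tightest (smallest valid bound).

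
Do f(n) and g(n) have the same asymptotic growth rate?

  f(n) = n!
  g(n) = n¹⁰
False

f(n) = n! is O(n!), and g(n) = n¹⁰ is O(n¹⁰).
Since they have different growth rates, f(n) = Θ(g(n)) is false.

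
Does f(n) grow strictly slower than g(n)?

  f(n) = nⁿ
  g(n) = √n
False

f(n) = nⁿ is O(nⁿ), and g(n) = √n is O(√n).
Since O(nⁿ) grows faster than or equal to O(√n), f(n) = o(g(n)) is false.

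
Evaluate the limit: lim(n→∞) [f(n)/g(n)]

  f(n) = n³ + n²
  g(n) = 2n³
1/2

Since n³ + n² and 2n³ have the same growth rate (O(n³)),
the ratio converges to a constant: 1/2.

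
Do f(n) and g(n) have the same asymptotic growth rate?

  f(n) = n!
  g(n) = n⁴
False

f(n) = n! is O(n!), and g(n) = n⁴ is O(n⁴).
Since they have different growth rates, f(n) = Θ(g(n)) is false.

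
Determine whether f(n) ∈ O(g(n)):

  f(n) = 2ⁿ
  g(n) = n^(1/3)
False

f(n) = 2ⁿ is O(2ⁿ), and g(n) = n^(1/3) is O(n^(1/3)).
Since O(2ⁿ) grows faster than O(n^(1/3)), f(n) = O(g(n)) is false.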